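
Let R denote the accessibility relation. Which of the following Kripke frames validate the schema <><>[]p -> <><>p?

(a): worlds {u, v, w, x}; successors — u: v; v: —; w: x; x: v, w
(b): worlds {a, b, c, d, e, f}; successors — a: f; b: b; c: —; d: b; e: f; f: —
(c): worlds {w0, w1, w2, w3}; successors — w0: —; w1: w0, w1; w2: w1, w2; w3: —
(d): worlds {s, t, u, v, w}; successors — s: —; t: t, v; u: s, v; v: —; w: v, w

(b)

Frame correspondent (Sahlqvist): forall x forall y (x R^2 y -> exists w (yRw & x R^2 w)) — i.e. a generalized confluence (Geach) condition.
(a): fails — wR²v but no t with vRt and wR²t.
(b): satisfies the condition.
(c): fails — w1R²w0 but no w with w0Rw and w1R²w.
(d): fails — tR²v but no w* with vRw* and tR²w*.
Valid on: (b).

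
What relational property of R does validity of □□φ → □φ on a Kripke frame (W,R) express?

Density

Suppose □□φ→□φ is valid. Take Rxy and set V(φ)={w : xR²w}. Then □□φ at x, so □φ at x, so φ at y, i.e. ∃z(Rxz∧Rzy).
The converse is a direct semantic check.
So the correspondent is density.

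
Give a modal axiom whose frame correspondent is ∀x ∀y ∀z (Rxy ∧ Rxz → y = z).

This is partial functionality; the standard corresponding axiom is CD: ◇ψ → □ψ.

◇ψ → □ψ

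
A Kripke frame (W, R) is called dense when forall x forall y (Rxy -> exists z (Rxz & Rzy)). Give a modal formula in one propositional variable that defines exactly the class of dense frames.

The condition is density. The C4 schema □□s → □s defines it.
Suppose □□s→□s is valid. Take Rxy and set V(s)={w : xR²w}. Then □□s at x, so □s at x, so s at y, i.e. ∃z(Rxz∧Rzy).

□□s → □s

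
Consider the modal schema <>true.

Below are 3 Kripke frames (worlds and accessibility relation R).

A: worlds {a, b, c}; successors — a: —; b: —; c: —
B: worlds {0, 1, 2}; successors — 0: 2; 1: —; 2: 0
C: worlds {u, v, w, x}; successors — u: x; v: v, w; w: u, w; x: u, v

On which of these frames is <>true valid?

C

This is the axiom for seriality; its first-order frame correspondent is forall x exists y Rxy.
A: fails — world a has no successor.
B: fails — world 1 has no successor.
C: holds.
Valid on: C.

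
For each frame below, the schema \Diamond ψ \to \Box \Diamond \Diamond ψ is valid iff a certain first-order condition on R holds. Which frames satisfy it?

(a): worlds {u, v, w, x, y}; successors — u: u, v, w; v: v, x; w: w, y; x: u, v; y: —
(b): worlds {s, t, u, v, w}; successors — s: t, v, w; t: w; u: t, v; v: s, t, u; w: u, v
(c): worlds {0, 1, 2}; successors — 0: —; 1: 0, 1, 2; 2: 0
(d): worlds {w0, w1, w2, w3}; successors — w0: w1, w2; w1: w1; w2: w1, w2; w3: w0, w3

none

Frame correspondent (Sahlqvist): \forall x \forall y \forall z ((xRy \wedge xRz) \to \exists w (y = w \wedge z R^2 w)) — i.e. a generalized confluence (Geach) condition.
(a): fails — uRu, uRw but no t with u=t and wR²t.
(b): fails — sRt, sRt but no w* with t=w* and tR²w*.
(c): fails — 1R0, 1R0 but no w with 0=w and 0R²w.
(d): fails — w0Rw2, w0Rw1 but no w with w2=w and w1R²w.
Valid on no frame.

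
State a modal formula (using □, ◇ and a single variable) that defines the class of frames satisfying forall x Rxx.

□s → s

This is reflexivity; the standard corresponding axiom is T: □s → s.
Suppose □s→s is valid. At any x set V(s)={w : Rxw}. Then □s holds at x, so s holds at x, i.e. Rxx.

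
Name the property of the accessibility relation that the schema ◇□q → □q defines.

This schema is equivalent to the 5 axiom ◇q → □◇q.
Its frame correspondent is the Euclidean property — ∀x ∀y ∀z (Rxy ∧ Rxz → Ryz).

The Euclidean property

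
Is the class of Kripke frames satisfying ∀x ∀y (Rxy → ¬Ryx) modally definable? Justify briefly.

Modal frame validity is preserved under surjective bounded morphisms.
The 3-cycle (worlds s,t,u with s→t→u→s) is asymmetric. Mapping every world to a single reflexive point • is a surjective bounded morphism, and the reflexive point is not asymmetric (R•• but asymmetry requires ¬R••).
So the class is not modally definable.

Not definable by any modal formula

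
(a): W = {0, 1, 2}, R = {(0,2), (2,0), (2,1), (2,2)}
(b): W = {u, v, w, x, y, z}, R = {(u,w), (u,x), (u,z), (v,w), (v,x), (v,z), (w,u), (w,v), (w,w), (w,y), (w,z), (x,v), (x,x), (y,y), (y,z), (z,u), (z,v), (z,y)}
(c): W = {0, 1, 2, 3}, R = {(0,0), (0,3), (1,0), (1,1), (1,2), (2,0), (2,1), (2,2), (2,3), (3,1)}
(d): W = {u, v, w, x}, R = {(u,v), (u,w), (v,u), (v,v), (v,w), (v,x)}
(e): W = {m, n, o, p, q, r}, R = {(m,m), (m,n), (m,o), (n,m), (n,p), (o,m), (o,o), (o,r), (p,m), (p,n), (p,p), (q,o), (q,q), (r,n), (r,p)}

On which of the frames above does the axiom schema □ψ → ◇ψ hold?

Frame correspondent (Sahlqvist): ∀x ∃y Rxy — i.e. seriality.
(a): fails — world 1 has no successor.
(b): condition met.
(c): condition met.
(d): fails — world w has no successor.
(e): condition met.
Valid on: (b), (c), (e).

(b), (c), (e)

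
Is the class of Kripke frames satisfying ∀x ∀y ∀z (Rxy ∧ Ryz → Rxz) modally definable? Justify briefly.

Yes: it is transitivity, defined by the 4 schema □q → □□q.
Suppose □q→□□q is valid. Take Rxy, Ryz and set V(q)={w : Rxw}. Then □q at x, so □□q at x, so □q at y, so q at z, i.e. Rxz.

Yes — defined by □q → □□q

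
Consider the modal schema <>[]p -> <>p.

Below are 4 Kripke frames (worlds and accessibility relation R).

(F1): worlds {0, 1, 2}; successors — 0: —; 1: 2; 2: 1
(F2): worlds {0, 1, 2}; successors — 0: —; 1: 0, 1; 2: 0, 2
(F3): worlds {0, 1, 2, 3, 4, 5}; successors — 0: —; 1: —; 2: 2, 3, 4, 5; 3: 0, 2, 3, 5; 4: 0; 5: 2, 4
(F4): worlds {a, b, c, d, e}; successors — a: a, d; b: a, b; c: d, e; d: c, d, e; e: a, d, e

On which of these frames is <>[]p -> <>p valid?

This is the axiom for a generalized confluence (Geach) condition; its first-order frame correspondent is forall x forall y (xRy -> exists w (yRw & xRw)).
(F1): fails — 1R2 but no w with 2Rw and 1Rw.
(F2): fails — 1R0 but no w with 0Rw and 1Rw.
(F3): fails — 2R4 but no w with 4Rw and 2Rw.
(F4): ✓.

(F4)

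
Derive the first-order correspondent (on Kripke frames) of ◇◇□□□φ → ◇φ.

∀x ∀y (xR²y → ∃w (yR³w ∧ xRw))

This is a Sahlqvist (Geach-type) schema ◇^2□^3φ → □^0◇^1φ.
Minimal-valuation argument: fix x; take any y with xR^2y and any z with xR^0z. Set V(φ) to the set of worlds R-reachable from y in exactly 3 steps. Then □^3φ holds at y, so the antecedent holds at x; validity forces ◇^1φ at z, giving a w with zR^1w and yR^3w.
First-order correspondent: ∀x ∀y (xR²y → ∃w (yR³w ∧ xRw)).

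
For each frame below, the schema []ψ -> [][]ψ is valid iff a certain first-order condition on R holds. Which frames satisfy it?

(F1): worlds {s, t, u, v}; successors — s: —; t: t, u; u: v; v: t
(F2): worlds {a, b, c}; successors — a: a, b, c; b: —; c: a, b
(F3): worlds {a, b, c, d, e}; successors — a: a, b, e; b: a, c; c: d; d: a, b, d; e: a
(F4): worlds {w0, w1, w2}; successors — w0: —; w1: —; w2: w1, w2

(F4)

Frame correspondent (Sahlqvist): forall x forall y forall z (Rxy & Ryz -> Rxz) — i.e. transitivity.
(F1): fails — Rtu and Ruv but not Rtv.
(F2): fails — Rca and Rac but not Rcc.
(F3): fails — Rbc and Rcd but not Rbd.
(F4): condition met.
Valid on: (F4).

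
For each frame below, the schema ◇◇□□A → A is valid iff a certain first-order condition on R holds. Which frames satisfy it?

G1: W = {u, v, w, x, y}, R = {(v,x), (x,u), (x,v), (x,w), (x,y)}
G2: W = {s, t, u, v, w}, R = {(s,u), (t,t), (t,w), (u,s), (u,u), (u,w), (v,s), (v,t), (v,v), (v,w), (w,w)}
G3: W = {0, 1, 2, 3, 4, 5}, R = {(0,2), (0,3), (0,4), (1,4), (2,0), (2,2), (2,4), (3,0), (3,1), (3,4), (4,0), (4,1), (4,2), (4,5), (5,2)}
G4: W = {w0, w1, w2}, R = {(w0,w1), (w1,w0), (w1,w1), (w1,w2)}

Frame correspondent (Sahlqvist): ∀x ∀y (xR²y → ∃w (yR²w ∧ x = w)) — i.e. a generalized confluence (Geach) condition.
G1: fails — vR²u but no t with uR²t and v=t.
G2: fails — sR²w but no w* with wR²w* and s=w*.
G3: fails — 1R²5 but no w with 5R²w and 1=w.
G4: fails — w0R²w2 but no w with w2R²w and w0=w.

none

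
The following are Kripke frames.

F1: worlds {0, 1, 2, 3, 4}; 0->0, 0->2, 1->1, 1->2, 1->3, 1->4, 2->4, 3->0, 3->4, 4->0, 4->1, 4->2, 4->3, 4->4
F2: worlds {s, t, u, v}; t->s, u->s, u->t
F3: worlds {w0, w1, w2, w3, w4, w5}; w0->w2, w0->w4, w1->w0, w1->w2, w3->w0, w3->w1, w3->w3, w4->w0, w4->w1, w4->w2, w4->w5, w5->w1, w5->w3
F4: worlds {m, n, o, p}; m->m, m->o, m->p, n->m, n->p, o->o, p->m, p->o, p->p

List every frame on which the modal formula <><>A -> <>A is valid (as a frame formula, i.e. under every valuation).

This is the axiom for a generalized confluence (Geach) condition; its first-order frame correspondent is forall x forall y (x R^2 y -> exists w (y = w & xRw)).
F1: fails — 0R²4 but no w with 4=w and 0Rw.
F2: ✓.
F3: fails — w0R²w0 but no w with w0=w and w0Rw.
F4: fails — nR²o but no w with o=w and nRw.
Valid on: F2.

F2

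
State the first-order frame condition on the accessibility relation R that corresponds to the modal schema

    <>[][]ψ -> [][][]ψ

forall x forall y forall z ((xRy & x R^3 z) -> exists w (y R^2 w & z = w))

This is a Sahlqvist (Geach-type) schema ◇^1□^2ψ → □^3◇^0ψ.
First-order correspondent: forall x forall y forall z ((xRy & x R^3 z) -> exists w (y R^2 w & z = w)).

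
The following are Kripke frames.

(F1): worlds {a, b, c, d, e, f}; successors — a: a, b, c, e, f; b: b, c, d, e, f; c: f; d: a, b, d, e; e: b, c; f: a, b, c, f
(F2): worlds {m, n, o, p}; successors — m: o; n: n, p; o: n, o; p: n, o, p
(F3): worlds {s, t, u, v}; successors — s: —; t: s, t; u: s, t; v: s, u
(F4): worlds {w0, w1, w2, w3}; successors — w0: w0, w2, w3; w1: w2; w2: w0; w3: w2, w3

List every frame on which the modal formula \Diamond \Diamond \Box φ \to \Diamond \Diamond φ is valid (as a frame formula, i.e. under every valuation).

The schema corresponds to a generalized confluence (Geach) condition: \forall x \forall y (x R^2 y \to \exists w (yRw \wedge x R^2 w)).
(F1): satisfies the condition.
(F2): satisfies the condition.
(F3): fails — tR²s but no w with sRw and tR²w.
(F4): satisfies the condition.

(F1), (F2), (F4)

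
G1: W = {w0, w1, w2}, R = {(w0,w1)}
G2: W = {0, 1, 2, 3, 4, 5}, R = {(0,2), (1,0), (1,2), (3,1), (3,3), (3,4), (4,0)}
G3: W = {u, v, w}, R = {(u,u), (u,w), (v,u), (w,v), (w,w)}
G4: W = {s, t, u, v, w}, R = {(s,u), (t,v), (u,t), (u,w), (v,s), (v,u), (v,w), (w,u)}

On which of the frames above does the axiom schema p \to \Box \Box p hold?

G1

Frame correspondent (Sahlqvist): \forall x \forall z (x R^2 z \to \exists w (x = w \wedge z = w)) — i.e. a generalized confluence (Geach) condition.
G1: satisfies the condition.
G2: fails — 1R²2 but 1 ≠ 2.
G3: fails — uR²v but u ≠ v.
G4: fails — sR²t but s ≠ t.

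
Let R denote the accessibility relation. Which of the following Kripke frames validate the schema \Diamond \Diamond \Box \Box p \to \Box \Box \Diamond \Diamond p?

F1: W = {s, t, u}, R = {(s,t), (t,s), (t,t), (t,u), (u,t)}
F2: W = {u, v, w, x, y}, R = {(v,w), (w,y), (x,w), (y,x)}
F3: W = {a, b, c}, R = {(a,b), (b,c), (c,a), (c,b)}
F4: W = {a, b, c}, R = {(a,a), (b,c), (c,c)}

F1, F2, F4

Frame correspondent (Sahlqvist): \forall x \forall y \forall z ((x R^2 y \wedge x R^2 z) \to \exists w (y R^2 w \wedge z R^2 w)) — i.e. a generalized confluence (Geach) condition.
F1: condition met.
F2: condition met.
F3: fails — bR²a, bR²b but no w with aR²w and bR²w.
F4: condition met.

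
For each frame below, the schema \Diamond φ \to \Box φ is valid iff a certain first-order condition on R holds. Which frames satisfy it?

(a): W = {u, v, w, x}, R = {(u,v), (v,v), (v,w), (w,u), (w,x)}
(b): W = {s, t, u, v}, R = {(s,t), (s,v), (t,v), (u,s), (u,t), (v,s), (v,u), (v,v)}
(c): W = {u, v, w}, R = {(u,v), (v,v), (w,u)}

(c)

Frame correspondent (Sahlqvist): \forall x \forall y \forall z (Rxy \wedge Rxz \to y = z) — i.e. partial functionality.
(a): fails — v sees both v and w.
(b): fails — s sees both t and v.
(c): condition met.
Valid on: (c).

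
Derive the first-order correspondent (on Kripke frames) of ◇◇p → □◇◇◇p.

∀x ∀y ∀z ((xR²y ∧ xRz) → ∃w (y = w ∧ zR³w))

This is a Sahlqvist (Geach-type) schema ◇^2□^0p → □^1◇^3p.
First-order correspondent: ∀x ∀y ∀z ((xR²y ∧ xRz) → ∃w (y = w ∧ zR³w)).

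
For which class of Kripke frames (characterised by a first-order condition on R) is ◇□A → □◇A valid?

convergence

Suppose ◇□A→□◇A is valid. Take Rxy, Rxz and set V(A)={w : Ryw}. Then □A at y so ◇□A at x, so □◇A at x, so ◇A at z, giving w with Rzw and Ryw.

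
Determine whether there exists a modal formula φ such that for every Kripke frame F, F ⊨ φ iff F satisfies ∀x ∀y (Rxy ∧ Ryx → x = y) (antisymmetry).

Not modally definable

Any modally definable frame class is closed under surjective bounded morphisms.
The 8-cycle (worlds w0,w1,w2,w3,w4,w5,w6,w7 with w0→w1→w2→w3→w4→w5→w6→w7→w0) is antisymmetric. Sending even-indexed worlds to a and odd-indexed worlds to b is a surjective bounded morphism onto the two-world frame with a↔b, which is not antisymmetric.
So no modal formula (or set of formulas) defines exactly the antisymmetric frames.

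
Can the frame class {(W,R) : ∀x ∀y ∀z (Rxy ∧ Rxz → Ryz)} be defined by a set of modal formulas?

Yes — defined by ◇p → □◇p

Yes: it is the Euclidean property, defined by the 5 schema ◇p → □◇p.
Suppose ◇p→□◇p is valid. Take Rxy, Rxz and set V(p)={y}. Then ◇p at x, so □◇p at x, so ◇p at z, so some w with Rzw has p; w=y, i.e. Rzy. By symmetry of the argument, Ryz.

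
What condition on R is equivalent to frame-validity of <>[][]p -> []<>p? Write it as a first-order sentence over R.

This is a Sahlqvist (Geach-type) schema ◇^1□^2p → □^1◇^1p.
Minimal-valuation argument: fix x; take any y with xR^1y and any z with xR^1z. Set V(p) to the set of worlds R-reachable from y in exactly 2 steps. Then □^2p holds at y, so the antecedent holds at x; validity forces ◇^1p at z, giving a w with zR^1w and yR^2w.
First-order correspondent: forall x forall y forall z ((xRy & xRz) -> exists w (y R^2 w & zRw)).

forall x forall y forall z ((xRy & xRz) -> exists w (y R^2 w & zRw))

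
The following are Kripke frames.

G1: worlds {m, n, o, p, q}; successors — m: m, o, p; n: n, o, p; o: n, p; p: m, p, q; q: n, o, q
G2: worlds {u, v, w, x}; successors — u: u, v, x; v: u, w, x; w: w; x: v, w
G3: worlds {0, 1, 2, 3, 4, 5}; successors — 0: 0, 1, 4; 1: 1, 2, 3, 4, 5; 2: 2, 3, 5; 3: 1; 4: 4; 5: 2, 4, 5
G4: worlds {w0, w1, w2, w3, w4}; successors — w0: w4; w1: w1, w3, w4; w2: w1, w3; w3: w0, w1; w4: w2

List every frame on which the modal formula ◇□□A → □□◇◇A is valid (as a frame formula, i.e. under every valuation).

Frame correspondent (Sahlqvist): ∀x ∀y ∀z ((xRy ∧ xR²z) → ∃w (yR²w ∧ zR²w)) — i.e. a generalized confluence (Geach) condition.
G1: satisfies the condition.
G2: satisfies the condition.
G3: satisfies the condition.
G4: fails — w1Rw3, w1R²w0 but no w with w3R²w and w0R²w.
Valid on: G1, G2, G3.

G1, G2, G3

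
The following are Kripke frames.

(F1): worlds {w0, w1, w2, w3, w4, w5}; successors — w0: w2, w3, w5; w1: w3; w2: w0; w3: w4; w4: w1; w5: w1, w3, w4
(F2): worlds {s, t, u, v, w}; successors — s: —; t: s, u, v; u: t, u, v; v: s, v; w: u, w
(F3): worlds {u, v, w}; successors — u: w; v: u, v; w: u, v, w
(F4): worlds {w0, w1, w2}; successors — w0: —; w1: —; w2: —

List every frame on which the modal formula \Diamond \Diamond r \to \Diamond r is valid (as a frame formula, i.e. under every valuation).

(F4)

The schema corresponds to transitivity: \forall x \forall y \forall z (Rxy \wedge Ryz \to Rxz).
(F1): fails — Rw1w3 and Rw3w4 but not Rw1w4.
(F2): fails — Ruv and Rvs but not Rus.
(F3): fails — Ruw and Rwu but not Ruu.
(F4): satisfies the condition.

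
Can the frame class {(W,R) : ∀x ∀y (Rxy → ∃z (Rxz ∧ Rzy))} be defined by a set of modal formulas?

This is a Sahlqvist condition; the C4 axiom □□r → □r defines it.
Suppose □□r→□r is valid. Take Rxy and set V(r)={w : xR²w}. Then □□r at x, so □r at x, so r at y, i.e. ∃z(Rxz∧Rzy).

Yes, by □□r → □r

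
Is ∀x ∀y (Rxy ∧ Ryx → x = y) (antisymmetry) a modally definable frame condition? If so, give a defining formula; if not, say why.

Modal frame validity is preserved under surjective bounded morphisms.
The 8-cycle (worlds a,b,c,d,e,f,g,h with a→b→c→d→e→f→g→h→a) is antisymmetric. Sending even-indexed worlds to • and odd-indexed worlds to ∘ is a surjective bounded morphism onto the two-world frame with •↔∘, which is not antisymmetric.
So the class is not modally definable.

No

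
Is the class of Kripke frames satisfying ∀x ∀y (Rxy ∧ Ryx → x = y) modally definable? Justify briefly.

Not modally definable

Modal frame validity is preserved under surjective bounded morphisms.
The 6-cycle (worlds 0,1,2,3,4,5 with 0→1→2→3→4→5→0) is antisymmetric. Sending even-indexed worlds to a and odd-indexed worlds to b is a surjective bounded morphism onto the two-world frame with a↔b, which is not antisymmetric.
Hence antisymmetry is not modally definable.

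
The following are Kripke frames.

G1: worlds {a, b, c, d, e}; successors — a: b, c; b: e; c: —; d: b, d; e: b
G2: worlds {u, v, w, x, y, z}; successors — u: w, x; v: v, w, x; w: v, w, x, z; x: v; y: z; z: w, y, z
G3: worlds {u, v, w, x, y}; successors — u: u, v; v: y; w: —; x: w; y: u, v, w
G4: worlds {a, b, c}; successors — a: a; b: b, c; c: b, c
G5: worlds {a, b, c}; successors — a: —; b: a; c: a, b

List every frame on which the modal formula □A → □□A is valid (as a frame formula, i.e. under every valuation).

G4, G5

This is the axiom for transitivity; its first-order frame correspondent is ∀x ∀y ∀z (Rxy ∧ Ryz → Rxz).
G1: fails — Reb and Rbe but not Ree.
G2: fails — Ruw and Rwv but not Ruv.
G3: fails — Ruv and Rvy but not Ruy.
G4: satisfies the condition.
G5: satisfies the condition.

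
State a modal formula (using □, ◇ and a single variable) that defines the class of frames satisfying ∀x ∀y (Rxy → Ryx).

r → □◇r

This is symmetry; the standard corresponding axiom is B: r → □◇r.
Suppose r→□◇r is valid. Take Rxy and set V(r)={x}. Then r at x, so □◇r at x, so ◇r at y, so some z with Ryz has r; z=x, i.e. Ryx.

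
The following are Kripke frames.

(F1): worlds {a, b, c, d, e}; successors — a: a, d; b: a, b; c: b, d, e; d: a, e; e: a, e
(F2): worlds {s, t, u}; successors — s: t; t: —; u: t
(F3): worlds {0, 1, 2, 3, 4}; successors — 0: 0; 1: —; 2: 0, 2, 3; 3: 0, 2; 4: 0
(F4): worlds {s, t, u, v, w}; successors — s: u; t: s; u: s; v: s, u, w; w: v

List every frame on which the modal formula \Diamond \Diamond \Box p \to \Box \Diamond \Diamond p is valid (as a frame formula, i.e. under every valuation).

This is the axiom for a generalized confluence (Geach) condition; its first-order frame correspondent is \forall x \forall y \forall z ((x R^2 y \wedge xRz) \to \exists w (yRw \wedge z R^2 w)).
(F1): satisfies the condition.
(F2): satisfies the condition.
(F3): satisfies the condition.
(F4): fails — vR²s, vRs but no w* with sRw* and sR²w*.
Valid on: (F1), (F2), (F3).

(F1), (F2), (F3)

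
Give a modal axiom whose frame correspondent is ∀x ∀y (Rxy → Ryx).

p → □◇p

This is symmetry; the standard corresponding axiom is B: p → □◇p.
Suppose p→□◇p is valid. Take Rxy and set V(p)={x}. Then p at x, so □◇p at x, so ◇p at y, so some z with Ryz has p; z=x, i.e. Ryx.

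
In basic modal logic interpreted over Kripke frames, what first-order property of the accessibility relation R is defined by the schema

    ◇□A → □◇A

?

Convergence

Suppose ◇□A→□◇A is valid. Take Rxy, Rxz and set V(A)={w : Ryw}. Then □A at y so ◇□A at x, so □◇A at x, so ◇A at z, giving w with Rzw and Ryw.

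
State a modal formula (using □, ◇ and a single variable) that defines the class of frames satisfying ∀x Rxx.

This is reflexivity; the standard corresponding axiom is T: □q → q.
Suppose □q→q is valid. At any x set V(q)={w : Rxw}. Then □q holds at x, so q holds at x, i.e. Rxx.

□q → q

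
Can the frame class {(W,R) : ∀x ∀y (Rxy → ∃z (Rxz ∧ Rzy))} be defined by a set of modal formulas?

The condition is density. A defining modal formula is □□q → □q.

Definable; □□q → □q defines it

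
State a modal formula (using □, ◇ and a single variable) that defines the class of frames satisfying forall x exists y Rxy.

A defining formula is □q → ◇q (the D axiom).

□q → ◇q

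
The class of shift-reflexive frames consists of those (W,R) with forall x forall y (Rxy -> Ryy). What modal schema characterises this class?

This is shift-reflexivity; the standard corresponding axiom is T□: □(□p → p).
Suppose □(□p→p) is valid. Take Rxy and set V(p)={w : Ryw}. Then at y, □p holds; since □(□p→p) at x, □p→p at y, so p at y, i.e. Ryy.

□(□p → p)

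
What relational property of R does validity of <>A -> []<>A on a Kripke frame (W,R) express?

the Euclidean property

This schema is the 5 axiom.
It corresponds to the Euclidean property: forall x forall y forall z (Rxy & Rxz -> Ryz).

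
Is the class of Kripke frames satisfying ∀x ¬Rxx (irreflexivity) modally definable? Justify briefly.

Any modally definable frame class is closed under surjective bounded morphisms.
The 3-cycle (worlds 0,1,2 with 0→1→2→0) is irreflexive, and the map sending every world to a single reflexive point • is a surjective bounded morphism (forth: every edge maps to (•,•); back: every world has a successor). So any modal formula valid on the 3-cycle is also valid on the reflexive point, which is not irreflexive.
So no modal formula (or set of formulas) defines exactly the irreflexive frames.

Not modally definable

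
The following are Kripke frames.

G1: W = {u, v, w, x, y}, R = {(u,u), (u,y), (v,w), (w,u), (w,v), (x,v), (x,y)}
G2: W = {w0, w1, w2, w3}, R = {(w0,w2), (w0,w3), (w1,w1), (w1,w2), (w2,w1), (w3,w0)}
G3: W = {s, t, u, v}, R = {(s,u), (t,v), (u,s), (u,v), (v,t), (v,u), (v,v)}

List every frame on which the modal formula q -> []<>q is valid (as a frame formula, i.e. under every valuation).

G3

Frame correspondent (Sahlqvist): forall x forall y (Rxy -> Ryx) — i.e. symmetry.
G1: fails — Rwu but not Ruw.
G2: fails — Rw0w2 but not Rw2w0.
G3: satisfies the condition.
Valid on: G3.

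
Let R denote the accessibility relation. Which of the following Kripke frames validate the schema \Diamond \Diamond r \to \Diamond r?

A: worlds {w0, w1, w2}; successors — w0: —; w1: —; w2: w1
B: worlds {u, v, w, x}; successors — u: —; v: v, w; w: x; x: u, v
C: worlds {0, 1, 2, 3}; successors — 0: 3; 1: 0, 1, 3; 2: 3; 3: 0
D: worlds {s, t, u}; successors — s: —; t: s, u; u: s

This is the axiom for a generalized confluence (Geach) condition; its first-order frame correspondent is \forall x \forall y (x R^2 y \to \exists w (y = w \wedge xRw)).
A: ✓.
B: fails — vR²x but no t with x=t and vRt.
C: fails — 0R²0 but no w with 0=w and 0Rw.
D: ✓.
Valid on: A, D.

A, D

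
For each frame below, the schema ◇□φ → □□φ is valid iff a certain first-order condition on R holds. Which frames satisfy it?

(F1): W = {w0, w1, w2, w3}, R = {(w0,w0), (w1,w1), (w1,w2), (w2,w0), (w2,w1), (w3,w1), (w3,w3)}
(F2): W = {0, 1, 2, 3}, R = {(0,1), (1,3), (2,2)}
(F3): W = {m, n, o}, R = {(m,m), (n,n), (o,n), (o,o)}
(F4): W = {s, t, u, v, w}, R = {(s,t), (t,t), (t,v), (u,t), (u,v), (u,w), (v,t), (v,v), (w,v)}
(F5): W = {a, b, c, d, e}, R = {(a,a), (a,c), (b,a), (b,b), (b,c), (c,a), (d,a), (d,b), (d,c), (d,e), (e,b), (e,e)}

Frame correspondent (Sahlqvist): ∀x ∀y ∀z ((xRy ∧ xR²z) → ∃w (yRw ∧ z = w)) — i.e. a generalized confluence (Geach) condition.
(F1): fails — w1Rw1, w1R²w0 but no w with w1Rw and w0=w.
(F2): ✓.
(F3): fails — oRn, oR²o but no w with nRw and o=w.
(F4): fails — uRw, uR²t but no w* with wRw* and t=w*.
(F5): fails — aRc, aR²c but no w with cRw and c=w.

(F2)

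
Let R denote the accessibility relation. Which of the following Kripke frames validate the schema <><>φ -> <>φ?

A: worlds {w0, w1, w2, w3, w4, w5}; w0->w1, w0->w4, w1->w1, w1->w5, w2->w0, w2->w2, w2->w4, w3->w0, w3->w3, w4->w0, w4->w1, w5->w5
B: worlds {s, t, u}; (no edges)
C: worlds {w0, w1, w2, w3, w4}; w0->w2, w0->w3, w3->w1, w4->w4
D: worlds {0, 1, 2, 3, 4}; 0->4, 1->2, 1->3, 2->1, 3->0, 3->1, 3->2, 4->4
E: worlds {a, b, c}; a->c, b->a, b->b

This is the axiom for transitivity; its first-order frame correspondent is forall x forall y forall z (Rxy & Ryz -> Rxz).
A: fails — Rw0w4 and Rw4w0 but not Rw0w0.
B: satisfies the condition.
C: fails — Rw0w3 and Rw3w1 but not Rw0w1.
D: fails — R31 and R13 but not R33.
E: fails — Rba and Rac but not Rbc.
Valid on: B.

B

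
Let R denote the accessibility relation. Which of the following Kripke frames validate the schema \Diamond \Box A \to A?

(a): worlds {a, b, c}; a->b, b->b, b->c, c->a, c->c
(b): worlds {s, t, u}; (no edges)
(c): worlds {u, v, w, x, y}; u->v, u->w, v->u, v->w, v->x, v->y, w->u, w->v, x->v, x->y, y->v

(b)

This is the axiom for symmetry; its first-order frame correspondent is \forall x \forall y (Rxy \to Ryx).
(a): fails — Rbc but not Rcb.
(b): holds.
(c): fails — Rxy but not Ryx.
Valid on: (b).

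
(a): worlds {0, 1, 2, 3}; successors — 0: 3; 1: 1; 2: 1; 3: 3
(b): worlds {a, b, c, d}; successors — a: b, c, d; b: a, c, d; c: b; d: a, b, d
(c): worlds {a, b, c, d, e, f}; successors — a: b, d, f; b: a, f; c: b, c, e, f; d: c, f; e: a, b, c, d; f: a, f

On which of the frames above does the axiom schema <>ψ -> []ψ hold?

(a)

This is the axiom for partial functionality; its first-order frame correspondent is forall x forall y forall z (Rxy & Rxz -> y = z).
(a): condition met.
(b): fails — a sees both b and c.
(c): fails — a sees both b and d.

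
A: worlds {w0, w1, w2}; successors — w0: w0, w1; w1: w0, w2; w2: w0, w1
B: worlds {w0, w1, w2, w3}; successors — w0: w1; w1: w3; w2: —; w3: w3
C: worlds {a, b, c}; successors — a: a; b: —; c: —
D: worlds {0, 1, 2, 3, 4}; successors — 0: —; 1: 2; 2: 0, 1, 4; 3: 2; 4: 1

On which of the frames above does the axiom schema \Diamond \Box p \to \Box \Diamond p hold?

This is the axiom for convergence; its first-order frame correspondent is \forall x \forall y \forall z (Rxy \wedge Rxz \to \exists w (Ryw \wedge Rzw)).
A: condition met.
B: condition met.
C: condition met.
D: fails — R20 and R20 but 0 and 0 have no common successor.
Valid on: A, B, C.

A, B, C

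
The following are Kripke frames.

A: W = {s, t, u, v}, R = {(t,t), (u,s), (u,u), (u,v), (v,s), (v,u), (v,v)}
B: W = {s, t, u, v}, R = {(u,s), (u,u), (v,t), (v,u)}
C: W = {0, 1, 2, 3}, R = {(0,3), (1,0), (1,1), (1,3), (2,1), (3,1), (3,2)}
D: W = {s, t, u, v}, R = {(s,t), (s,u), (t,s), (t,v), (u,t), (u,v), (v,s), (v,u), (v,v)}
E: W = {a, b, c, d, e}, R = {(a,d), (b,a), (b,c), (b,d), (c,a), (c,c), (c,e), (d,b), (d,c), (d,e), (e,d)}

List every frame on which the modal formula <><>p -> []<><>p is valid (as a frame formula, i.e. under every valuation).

none

The schema corresponds to a generalized confluence (Geach) condition: forall x forall y forall z ((x R^2 y & xRz) -> exists w (y = w & z R^2 w)).
A: fails — uR²s, uRs but no w with s=w and sR²w.
B: fails — uR²s, uRs but no w with s=w and sR²w.
C: fails — 0R²2, 0R3 but no w with 2=w and 3R²w.
D: fails — sR²t, sRu but no w with t=w and uR²w.
E: fails — aR²b, aRd but no w with b=w and dR²w.
Valid on no frame.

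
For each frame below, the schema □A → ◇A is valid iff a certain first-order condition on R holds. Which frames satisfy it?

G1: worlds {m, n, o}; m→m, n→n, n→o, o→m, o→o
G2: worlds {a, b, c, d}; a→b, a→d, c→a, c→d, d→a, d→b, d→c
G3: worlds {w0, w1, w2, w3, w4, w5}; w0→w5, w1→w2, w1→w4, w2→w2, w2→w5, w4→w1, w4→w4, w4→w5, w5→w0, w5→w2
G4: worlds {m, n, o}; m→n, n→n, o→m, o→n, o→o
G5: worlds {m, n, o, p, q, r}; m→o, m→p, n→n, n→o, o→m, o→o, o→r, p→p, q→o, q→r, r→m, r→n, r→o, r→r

G1, G4, G5

Frame correspondent (Sahlqvist): ∀x ∃y Rxy — i.e. seriality.
G1: holds.
G2: fails — world b has no successor.
G3: fails — world w3 has no successor.
G4: holds.
G5: holds.
Valid on: G1, G4, G5.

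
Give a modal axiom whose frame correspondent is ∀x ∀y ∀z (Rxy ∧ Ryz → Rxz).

The condition is transitivity. The 4 schema □s → □□s defines it.
Suppose □s→□□s is valid. Take Rxy, Ryz and set V(s)={w : Rxw}. Then □s at x, so □□s at x, so □s at y, so s at z, i.e. Rxz.

□s → □□s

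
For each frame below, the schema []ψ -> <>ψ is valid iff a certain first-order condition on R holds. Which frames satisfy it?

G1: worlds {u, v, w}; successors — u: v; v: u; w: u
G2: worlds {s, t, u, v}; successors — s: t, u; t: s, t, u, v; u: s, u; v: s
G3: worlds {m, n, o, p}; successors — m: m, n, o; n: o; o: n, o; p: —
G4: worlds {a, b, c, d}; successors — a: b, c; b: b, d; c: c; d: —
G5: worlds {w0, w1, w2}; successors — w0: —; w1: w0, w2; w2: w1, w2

G1, G2

This is the axiom for seriality; its first-order frame correspondent is forall x exists y Rxy.
G1: ✓.
G2: ✓.
G3: fails — world p has no successor.
G4: fails — world d has no successor.
G5: fails — world w0 has no successor.
Valid on: G1, G2.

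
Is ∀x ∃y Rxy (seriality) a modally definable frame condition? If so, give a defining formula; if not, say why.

Yes — defined by □r → ◇r

This is a Sahlqvist condition; the D axiom □r → ◇r defines it.
Suppose □r→◇r is valid. At any x set V(r)=W. Then □r at x, so ◇r at x, so x has a successor.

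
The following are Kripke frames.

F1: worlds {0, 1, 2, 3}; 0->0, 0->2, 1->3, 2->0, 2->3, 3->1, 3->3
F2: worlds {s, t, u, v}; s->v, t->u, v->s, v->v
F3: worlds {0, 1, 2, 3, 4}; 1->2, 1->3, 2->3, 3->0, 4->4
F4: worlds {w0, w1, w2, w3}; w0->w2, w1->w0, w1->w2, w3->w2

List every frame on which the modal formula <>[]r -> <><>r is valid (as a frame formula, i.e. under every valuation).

F1

This is the axiom for a generalized confluence (Geach) condition; its first-order frame correspondent is forall x forall y (xRy -> exists w (yRw & x R^2 w)).
F1: ✓.
F2: fails — tRu but no w with uRw and tR²w.
F3: fails — 3R0 but no w with 0Rw and 3R²w.
F4: fails — w0Rw2 but no w with w2Rw and w0R²w.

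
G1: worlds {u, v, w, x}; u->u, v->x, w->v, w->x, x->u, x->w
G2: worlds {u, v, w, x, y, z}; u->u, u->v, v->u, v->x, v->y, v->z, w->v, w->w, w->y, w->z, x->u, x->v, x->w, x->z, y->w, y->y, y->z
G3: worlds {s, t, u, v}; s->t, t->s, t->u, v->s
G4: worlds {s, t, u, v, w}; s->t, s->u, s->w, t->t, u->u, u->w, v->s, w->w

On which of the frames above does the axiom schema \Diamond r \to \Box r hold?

none

The schema corresponds to partial functionality: \forall x \forall y \forall z (Rxy \wedge Rxz \to y = z).
G1: fails — w sees both v and x.
G2: fails — u sees both u and v.
G3: fails — t sees both s and u.
G4: fails — s sees both t and u.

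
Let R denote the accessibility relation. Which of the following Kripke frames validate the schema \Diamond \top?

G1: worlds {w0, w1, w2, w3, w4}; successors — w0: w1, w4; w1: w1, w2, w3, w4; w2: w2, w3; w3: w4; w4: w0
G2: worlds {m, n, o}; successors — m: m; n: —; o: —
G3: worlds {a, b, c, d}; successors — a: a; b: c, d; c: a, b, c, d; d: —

This is the axiom for seriality; its first-order frame correspondent is \forall x \exists y Rxy.
G1: holds.
G2: fails — world n has no successor.
G3: fails — world d has no successor.

G1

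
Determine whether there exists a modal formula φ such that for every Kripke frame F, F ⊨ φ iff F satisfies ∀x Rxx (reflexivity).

The condition is reflexivity. A defining modal formula is □p → p.

Yes, by □p → p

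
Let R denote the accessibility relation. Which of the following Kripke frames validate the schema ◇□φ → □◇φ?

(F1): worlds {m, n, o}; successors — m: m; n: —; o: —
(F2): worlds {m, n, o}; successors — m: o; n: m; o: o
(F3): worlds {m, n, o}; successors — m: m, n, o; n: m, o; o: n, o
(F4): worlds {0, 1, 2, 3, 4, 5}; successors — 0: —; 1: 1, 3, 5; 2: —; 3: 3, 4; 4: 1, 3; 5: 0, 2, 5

(F1), (F2), (F3)

Frame correspondent (Sahlqvist): ∀x ∀y ∀z (Rxy ∧ Rxz → ∃w (Ryw ∧ Rzw)) — i.e. convergence.
(F1): satisfies the condition.
(F2): satisfies the condition.
(F3): satisfies the condition.
(F4): fails — R13 and R15 but 3 and 5 have no common successor.
Valid on: (F1), (F2), (F3).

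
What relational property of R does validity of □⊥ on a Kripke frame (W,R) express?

emptiness of R: ∀x ∀y ¬Rxy

This schema is the Ver axiom.
Its frame correspondent is emptiness of R — ∀x ∀y ¬Rxy.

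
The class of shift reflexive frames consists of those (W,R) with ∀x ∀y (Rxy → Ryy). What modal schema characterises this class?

A defining formula is □(□ψ → ψ) (the T□ axiom).

□(□ψ → ψ)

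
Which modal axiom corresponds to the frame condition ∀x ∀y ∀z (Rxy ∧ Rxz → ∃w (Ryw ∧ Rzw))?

◇□s → □◇s

This is convergence; the standard corresponding axiom is .2: ◇□s → □◇s.
Suppose ◇□s→□◇s is valid. Take Rxy, Rxz and set V(s)={w : Ryw}. Then □s at y so ◇□s at x, so □◇s at x, so ◇s at z, giving w with Rzw and Ryw.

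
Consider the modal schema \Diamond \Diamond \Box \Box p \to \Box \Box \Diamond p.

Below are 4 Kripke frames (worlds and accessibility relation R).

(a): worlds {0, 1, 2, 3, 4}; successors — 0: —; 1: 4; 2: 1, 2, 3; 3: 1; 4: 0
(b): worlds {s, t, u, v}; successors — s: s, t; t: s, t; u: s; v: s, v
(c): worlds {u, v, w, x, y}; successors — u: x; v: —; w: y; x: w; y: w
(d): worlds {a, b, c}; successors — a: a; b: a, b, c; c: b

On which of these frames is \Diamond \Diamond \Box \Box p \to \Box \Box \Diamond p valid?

(b)

Frame correspondent (Sahlqvist): \forall x \forall y \forall z ((x R^2 y \wedge x R^2 z) \to \exists w (y R^2 w \wedge zRw)) — i.e. a generalized confluence (Geach) condition.
(a): fails — 1R²0, 1R²0 but no w with 0R²w and 0Rw.
(b): ✓.
(c): fails — uR²w, uR²w but no t with wR²t and wRt.
(d): fails — bR²a, bR²c but no w with aR²w and cRw.
Valid on: (b).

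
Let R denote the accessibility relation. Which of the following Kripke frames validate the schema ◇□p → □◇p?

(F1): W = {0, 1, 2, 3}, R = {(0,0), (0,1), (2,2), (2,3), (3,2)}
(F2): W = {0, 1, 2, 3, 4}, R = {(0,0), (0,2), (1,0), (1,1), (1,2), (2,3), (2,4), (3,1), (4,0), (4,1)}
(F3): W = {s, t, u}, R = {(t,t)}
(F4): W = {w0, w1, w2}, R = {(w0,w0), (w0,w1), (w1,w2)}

(F3)

Frame correspondent (Sahlqvist): ∀x ∀y ∀z (Rxy ∧ Rxz → ∃w (Ryw ∧ Rzw)) — i.e. convergence.
(F1): fails — R00 and R01 but 0 and 1 have no common successor.
(F2): fails — R00 and R02 but 0 and 2 have no common successor.
(F3): holds.
(F4): fails — Rw0w1 and Rw0w0 but w1 and w0 have no common successor.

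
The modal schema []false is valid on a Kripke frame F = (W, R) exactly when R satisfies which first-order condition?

emptiness of R

□⊥ is valid iff no world has any successor (otherwise □⊥ fails at any world with one).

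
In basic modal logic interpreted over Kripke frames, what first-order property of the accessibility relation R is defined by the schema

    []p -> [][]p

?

transitivity: forall x forall y forall z (Rxy & Ryz -> Rxz)

This is the 4 axiom.
Its frame correspondent is transitivity — forall x forall y forall z (Rxy & Ryz -> Rxz).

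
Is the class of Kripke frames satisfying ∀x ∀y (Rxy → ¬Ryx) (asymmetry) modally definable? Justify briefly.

Not definable by any modal formula

If a class were modally definable it would be closed under surjective bounded morphisms (Goldblatt–Thomason).
The 3-cycle (worlds a,b,c with a→b→c→a) is asymmetric. Mapping every world to a single reflexive point • is a surjective bounded morphism, and the reflexive point is not asymmetric (R•• but asymmetry requires ¬R••).
So no modal formula (or set of formulas) defines exactly the asymmetric frames.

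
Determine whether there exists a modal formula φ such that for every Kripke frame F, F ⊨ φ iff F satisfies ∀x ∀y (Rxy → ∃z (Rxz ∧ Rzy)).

The condition is density. A defining modal formula is □□p → □p.
Suppose □□p→□p is valid. Take Rxy and set V(p)={w : xR²w}. Then □□p at x, so □p at x, so p at y, i.e. ∃z(Rxz∧Rzy).

Yes, by □□p → □p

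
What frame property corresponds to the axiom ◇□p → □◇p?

convergence

Suppose ◇□p→□◇p is valid. Take Rxy, Rxz and set V(p)={w : Ryw}. Then □p at y so ◇□p at x, so □◇p at x, so ◇p at z, giving w with Rzw and Ryw.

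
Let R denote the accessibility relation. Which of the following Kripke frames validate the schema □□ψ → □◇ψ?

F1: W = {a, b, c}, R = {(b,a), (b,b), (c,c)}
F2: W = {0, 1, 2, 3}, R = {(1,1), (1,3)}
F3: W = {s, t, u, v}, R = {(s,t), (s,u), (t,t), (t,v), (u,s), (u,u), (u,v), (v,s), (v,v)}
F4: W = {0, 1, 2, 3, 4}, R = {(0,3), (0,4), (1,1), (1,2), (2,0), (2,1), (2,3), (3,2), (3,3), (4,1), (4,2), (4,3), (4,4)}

F3, F4

This is the axiom for a generalized confluence (Geach) condition; its first-order frame correspondent is ∀x ∀z (xRz → ∃w (xR²w ∧ zRw)).
F1: fails — bRa but no w with bR²w and aRw.
F2: fails — 1R3 but no w with 1R²w and 3Rw.
F3: satisfies the condition.
F4: satisfies the condition.
Valid on: F3, F4.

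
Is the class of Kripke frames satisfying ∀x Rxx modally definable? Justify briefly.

This is a Sahlqvist condition; the T axiom □r → r defines it.
Suppose □r→r is valid. At any x set V(r)={w : Rxw}. Then □r holds at x, so r holds at x, i.e. Rxx.

Definable; □r → r defines it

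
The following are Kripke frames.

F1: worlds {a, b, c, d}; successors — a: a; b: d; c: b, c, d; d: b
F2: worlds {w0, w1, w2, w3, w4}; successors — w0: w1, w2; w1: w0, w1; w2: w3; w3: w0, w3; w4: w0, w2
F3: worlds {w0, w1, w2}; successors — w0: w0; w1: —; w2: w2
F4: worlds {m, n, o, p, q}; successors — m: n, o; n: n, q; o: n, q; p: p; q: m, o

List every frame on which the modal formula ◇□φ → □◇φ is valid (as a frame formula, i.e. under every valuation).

The schema corresponds to convergence: ∀x ∀y ∀z (Rxy ∧ Rxz → ∃w (Ryw ∧ Rzw)).
F1: fails — Rcd and Rcb but d and b have no common successor.
F2: fails — Rw0w1 and Rw0w2 but w1 and w2 have no common successor.
F3: satisfies the condition.
F4: fails — Rnn and Rnq but n and q have no common successor.
Valid on: F3.

F3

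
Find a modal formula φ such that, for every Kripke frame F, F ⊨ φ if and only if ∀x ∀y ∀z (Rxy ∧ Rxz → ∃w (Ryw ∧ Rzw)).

◇□ψ → □◇ψ

This is convergence; the standard corresponding axiom is .2: ◇□ψ → □◇ψ.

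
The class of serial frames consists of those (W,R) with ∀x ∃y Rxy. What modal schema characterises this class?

A defining formula is □s → ◇s (the D axiom).
Suppose □s→◇s is valid. At any x set V(s)=W. Then □s at x, so ◇s at x, so x has a successor.

□s → ◇s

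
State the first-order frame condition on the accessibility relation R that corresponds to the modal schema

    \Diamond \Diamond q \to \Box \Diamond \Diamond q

\forall x \forall y \forall z ((x R^2 y \wedge xRz) \to \exists w (y = w \wedge z R^2 w))

This is a Sahlqvist (Geach-type) schema ◇^2□^0q → □^1◇^2q.
Minimal-valuation argument: fix x; take any y with xR^2y and any z with xR^1z. Set V(q) to the set of worlds R-reachable from y in exactly 0 steps. Then □^0q holds at y, so the antecedent holds at x; validity forces ◇^2q at z, giving a w with zR^2w and yR^0w.
First-order correspondent: \forall x \forall y \forall z ((x R^2 y \wedge xRz) \to \exists w (y = w \wedge z R^2 w)).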